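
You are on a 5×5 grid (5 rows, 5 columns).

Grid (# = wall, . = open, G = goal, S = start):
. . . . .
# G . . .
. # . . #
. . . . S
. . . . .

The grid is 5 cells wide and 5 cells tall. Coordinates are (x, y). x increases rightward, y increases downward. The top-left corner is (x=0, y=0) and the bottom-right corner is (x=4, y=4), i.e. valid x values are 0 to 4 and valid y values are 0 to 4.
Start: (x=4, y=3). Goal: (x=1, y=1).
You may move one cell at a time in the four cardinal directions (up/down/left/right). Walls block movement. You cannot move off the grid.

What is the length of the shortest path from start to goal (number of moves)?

Answer: Shortest path length: 5

Derivation:
BFS from (x=4, y=3) until reaching (x=1, y=1):
  Distance 0: (x=4, y=3)
  Distance 1: (x=3, y=3), (x=4, y=4)
  Distance 2: (x=3, y=2), (x=2, y=3), (x=3, y=4)
  Distance 3: (x=3, y=1), (x=2, y=2), (x=1, y=3), (x=2, y=4)
  Distance 4: (x=3, y=0), (x=2, y=1), (x=4, y=1), (x=0, y=3), (x=1, y=4)
  Distance 5: (x=2, y=0), (x=4, y=0), (x=1, y=1), (x=0, y=2), (x=0, y=4)  <- goal reached here
One shortest path (5 moves): (x=4, y=3) -> (x=3, y=3) -> (x=2, y=3) -> (x=2, y=2) -> (x=2, y=1) -> (x=1, y=1)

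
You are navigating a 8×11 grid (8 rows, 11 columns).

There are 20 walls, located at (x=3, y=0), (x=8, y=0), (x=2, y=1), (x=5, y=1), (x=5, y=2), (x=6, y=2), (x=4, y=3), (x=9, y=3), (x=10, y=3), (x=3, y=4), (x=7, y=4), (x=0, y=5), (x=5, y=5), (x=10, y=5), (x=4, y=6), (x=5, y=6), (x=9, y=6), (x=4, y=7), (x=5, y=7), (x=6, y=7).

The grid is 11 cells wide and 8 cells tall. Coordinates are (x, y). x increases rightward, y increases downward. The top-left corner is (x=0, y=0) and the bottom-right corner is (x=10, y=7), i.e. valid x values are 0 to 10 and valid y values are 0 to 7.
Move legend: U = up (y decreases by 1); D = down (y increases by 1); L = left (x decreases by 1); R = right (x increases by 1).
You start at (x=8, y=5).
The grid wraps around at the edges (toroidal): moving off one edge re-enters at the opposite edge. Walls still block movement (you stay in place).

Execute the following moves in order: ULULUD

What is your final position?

Start: (x=8, y=5)
  U (up): (x=8, y=5) -> (x=8, y=4)
  L (left): blocked, stay at (x=8, y=4)
  U (up): (x=8, y=4) -> (x=8, y=3)
  L (left): (x=8, y=3) -> (x=7, y=3)
  U (up): (x=7, y=3) -> (x=7, y=2)
  D (down): (x=7, y=2) -> (x=7, y=3)
Final: (x=7, y=3)

Answer: Final position: (x=7, y=3)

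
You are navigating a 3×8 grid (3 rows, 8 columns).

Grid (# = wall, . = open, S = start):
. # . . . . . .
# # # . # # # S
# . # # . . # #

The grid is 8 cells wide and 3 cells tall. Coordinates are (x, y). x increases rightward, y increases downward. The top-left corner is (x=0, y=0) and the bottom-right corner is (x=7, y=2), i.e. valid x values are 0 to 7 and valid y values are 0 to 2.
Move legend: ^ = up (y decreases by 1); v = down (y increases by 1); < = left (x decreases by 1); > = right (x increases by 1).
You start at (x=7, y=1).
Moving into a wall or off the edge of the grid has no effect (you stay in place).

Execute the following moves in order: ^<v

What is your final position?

Answer: Final position: (x=6, y=0)

Derivation:
Start: (x=7, y=1)
  ^ (up): (x=7, y=1) -> (x=7, y=0)
  < (left): (x=7, y=0) -> (x=6, y=0)
  v (down): blocked, stay at (x=6, y=0)
Final: (x=6, y=0)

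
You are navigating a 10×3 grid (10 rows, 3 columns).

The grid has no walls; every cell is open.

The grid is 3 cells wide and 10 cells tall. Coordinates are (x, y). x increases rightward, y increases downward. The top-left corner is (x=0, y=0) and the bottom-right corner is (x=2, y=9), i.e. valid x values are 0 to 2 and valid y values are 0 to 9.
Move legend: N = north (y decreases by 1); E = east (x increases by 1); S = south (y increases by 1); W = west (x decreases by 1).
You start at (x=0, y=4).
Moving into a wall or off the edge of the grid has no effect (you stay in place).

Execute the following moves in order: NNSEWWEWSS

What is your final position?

Answer: Final position: (x=0, y=5)

Derivation:
Start: (x=0, y=4)
  N (north): (x=0, y=4) -> (x=0, y=3)
  N (north): (x=0, y=3) -> (x=0, y=2)
  S (south): (x=0, y=2) -> (x=0, y=3)
  E (east): (x=0, y=3) -> (x=1, y=3)
  W (west): (x=1, y=3) -> (x=0, y=3)
  W (west): blocked, stay at (x=0, y=3)
  E (east): (x=0, y=3) -> (x=1, y=3)
  W (west): (x=1, y=3) -> (x=0, y=3)
  S (south): (x=0, y=3) -> (x=0, y=4)
  S (south): (x=0, y=4) -> (x=0, y=5)
Final: (x=0, y=5)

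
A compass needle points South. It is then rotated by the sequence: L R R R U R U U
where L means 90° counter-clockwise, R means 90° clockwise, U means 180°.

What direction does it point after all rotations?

Start: South
  L (left (90° counter-clockwise)) -> East
  R (right (90° clockwise)) -> South
  R (right (90° clockwise)) -> West
  R (right (90° clockwise)) -> North
  U (U-turn (180°)) -> South
  R (right (90° clockwise)) -> West
  U (U-turn (180°)) -> East
  U (U-turn (180°)) -> West
Final: West

Answer: Final heading: West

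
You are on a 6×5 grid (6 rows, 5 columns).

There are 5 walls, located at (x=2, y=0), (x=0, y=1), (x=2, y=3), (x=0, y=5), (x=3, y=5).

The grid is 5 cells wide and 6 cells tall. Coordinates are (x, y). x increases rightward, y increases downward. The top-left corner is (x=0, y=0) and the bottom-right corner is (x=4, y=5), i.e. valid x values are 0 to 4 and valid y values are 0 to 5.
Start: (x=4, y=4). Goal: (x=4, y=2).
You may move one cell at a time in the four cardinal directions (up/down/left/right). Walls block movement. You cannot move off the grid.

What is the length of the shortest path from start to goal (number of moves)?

Answer: Shortest path length: 2

Derivation:
BFS from (x=4, y=4) until reaching (x=4, y=2):
  Distance 0: (x=4, y=4)
  Distance 1: (x=4, y=3), (x=3, y=4), (x=4, y=5)
  Distance 2: (x=4, y=2), (x=3, y=3), (x=2, y=4)  <- goal reached here
One shortest path (2 moves): (x=4, y=4) -> (x=4, y=3) -> (x=4, y=2)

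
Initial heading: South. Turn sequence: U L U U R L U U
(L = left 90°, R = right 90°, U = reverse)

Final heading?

Start: South
  U (U-turn (180°)) -> North
  L (left (90° counter-clockwise)) -> West
  U (U-turn (180°)) -> East
  U (U-turn (180°)) -> West
  R (right (90° clockwise)) -> North
  L (left (90° counter-clockwise)) -> West
  U (U-turn (180°)) -> East
  U (U-turn (180°)) -> West
Final: West

Answer: Final heading: West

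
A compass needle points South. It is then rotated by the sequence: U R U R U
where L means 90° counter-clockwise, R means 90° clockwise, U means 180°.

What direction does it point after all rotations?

Answer: Final heading: South

Derivation:
Start: South
  U (U-turn (180°)) -> North
  R (right (90° clockwise)) -> East
  U (U-turn (180°)) -> West
  R (right (90° clockwise)) -> North
  U (U-turn (180°)) -> South
Final: South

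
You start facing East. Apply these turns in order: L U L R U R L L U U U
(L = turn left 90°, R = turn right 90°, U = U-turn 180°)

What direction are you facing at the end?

Answer: Final heading: East

Derivation:
Start: East
  L (left (90° counter-clockwise)) -> North
  U (U-turn (180°)) -> South
  L (left (90° counter-clockwise)) -> East
  R (right (90° clockwise)) -> South
  U (U-turn (180°)) -> North
  R (right (90° clockwise)) -> East
  L (left (90° counter-clockwise)) -> North
  L (left (90° counter-clockwise)) -> West
  U (U-turn (180°)) -> East
  U (U-turn (180°)) -> West
  U (U-turn (180°)) -> East
Final: East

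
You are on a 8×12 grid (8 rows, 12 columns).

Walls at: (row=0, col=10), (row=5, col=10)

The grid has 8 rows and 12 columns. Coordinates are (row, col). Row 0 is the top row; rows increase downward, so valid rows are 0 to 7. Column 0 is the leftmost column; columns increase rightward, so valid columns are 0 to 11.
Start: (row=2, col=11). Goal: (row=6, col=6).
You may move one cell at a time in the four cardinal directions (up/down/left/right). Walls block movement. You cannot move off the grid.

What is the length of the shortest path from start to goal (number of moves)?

Answer: Shortest path length: 9

Derivation:
BFS from (row=2, col=11) until reaching (row=6, col=6):
  Distance 0: (row=2, col=11)
  Distance 1: (row=1, col=11), (row=2, col=10), (row=3, col=11)
  Distance 2: (row=0, col=11), (row=1, col=10), (row=2, col=9), (row=3, col=10), (row=4, col=11)
  Distance 3: (row=1, col=9), (row=2, col=8), (row=3, col=9), (row=4, col=10), (row=5, col=11)
  Distance 4: (row=0, col=9), (row=1, col=8), (row=2, col=7), (row=3, col=8), (row=4, col=9), (row=6, col=11)
  Distance 5: (row=0, col=8), (row=1, col=7), (row=2, col=6), (row=3, col=7), (row=4, col=8), (row=5, col=9), (row=6, col=10), (row=7, col=11)
  Distance 6: (row=0, col=7), (row=1, col=6), (row=2, col=5), (row=3, col=6), (row=4, col=7), (row=5, col=8), (row=6, col=9), (row=7, col=10)
  Distance 7: (row=0, col=6), (row=1, col=5), (row=2, col=4), (row=3, col=5), (row=4, col=6), (row=5, col=7), (row=6, col=8), (row=7, col=9)
  Distance 8: (row=0, col=5), (row=1, col=4), (row=2, col=3), (row=3, col=4), (row=4, col=5), (row=5, col=6), (row=6, col=7), (row=7, col=8)
  Distance 9: (row=0, col=4), (row=1, col=3), (row=2, col=2), (row=3, col=3), (row=4, col=4), (row=5, col=5), (row=6, col=6), (row=7, col=7)  <- goal reached here
One shortest path (9 moves): (row=2, col=11) -> (row=2, col=10) -> (row=2, col=9) -> (row=2, col=8) -> (row=2, col=7) -> (row=2, col=6) -> (row=3, col=6) -> (row=4, col=6) -> (row=5, col=6) -> (row=6, col=6)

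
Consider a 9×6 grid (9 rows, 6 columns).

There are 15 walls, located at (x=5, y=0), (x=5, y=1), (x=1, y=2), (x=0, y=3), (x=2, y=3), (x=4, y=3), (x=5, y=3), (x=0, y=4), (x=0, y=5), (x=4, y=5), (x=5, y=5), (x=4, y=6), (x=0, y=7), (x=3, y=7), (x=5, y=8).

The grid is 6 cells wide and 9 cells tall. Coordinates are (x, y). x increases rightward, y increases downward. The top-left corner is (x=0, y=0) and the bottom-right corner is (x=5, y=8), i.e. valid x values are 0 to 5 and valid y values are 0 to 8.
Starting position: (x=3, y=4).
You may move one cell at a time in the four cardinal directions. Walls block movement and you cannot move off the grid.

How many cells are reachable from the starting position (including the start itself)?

BFS flood-fill from (x=3, y=4):
  Distance 0: (x=3, y=4)
  Distance 1: (x=3, y=3), (x=2, y=4), (x=4, y=4), (x=3, y=5)
  Distance 2: (x=3, y=2), (x=1, y=4), (x=5, y=4), (x=2, y=5), (x=3, y=6)
  Distance 3: (x=3, y=1), (x=2, y=2), (x=4, y=2), (x=1, y=3), (x=1, y=5), (x=2, y=6)
  Distance 4: (x=3, y=0), (x=2, y=1), (x=4, y=1), (x=5, y=2), (x=1, y=6), (x=2, y=7)
  Distance 5: (x=2, y=0), (x=4, y=0), (x=1, y=1), (x=0, y=6), (x=1, y=7), (x=2, y=8)
  Distance 6: (x=1, y=0), (x=0, y=1), (x=1, y=8), (x=3, y=8)
  Distance 7: (x=0, y=0), (x=0, y=2), (x=0, y=8), (x=4, y=8)
  Distance 8: (x=4, y=7)
  Distance 9: (x=5, y=7)
  Distance 10: (x=5, y=6)
Total reachable: 39 (grid has 39 open cells total)

Answer: Reachable cells: 39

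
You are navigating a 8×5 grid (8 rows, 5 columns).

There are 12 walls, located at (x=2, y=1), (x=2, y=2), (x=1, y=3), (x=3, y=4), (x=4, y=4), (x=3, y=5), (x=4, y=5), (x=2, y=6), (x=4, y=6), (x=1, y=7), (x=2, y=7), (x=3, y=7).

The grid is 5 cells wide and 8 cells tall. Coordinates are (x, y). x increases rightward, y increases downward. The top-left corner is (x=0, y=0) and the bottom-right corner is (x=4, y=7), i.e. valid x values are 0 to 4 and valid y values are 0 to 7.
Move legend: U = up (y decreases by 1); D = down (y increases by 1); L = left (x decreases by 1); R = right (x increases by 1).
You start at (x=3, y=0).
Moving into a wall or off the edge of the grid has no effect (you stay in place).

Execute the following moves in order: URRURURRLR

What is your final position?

Answer: Final position: (x=4, y=0)

Derivation:
Start: (x=3, y=0)
  U (up): blocked, stay at (x=3, y=0)
  R (right): (x=3, y=0) -> (x=4, y=0)
  R (right): blocked, stay at (x=4, y=0)
  U (up): blocked, stay at (x=4, y=0)
  R (right): blocked, stay at (x=4, y=0)
  U (up): blocked, stay at (x=4, y=0)
  R (right): blocked, stay at (x=4, y=0)
  R (right): blocked, stay at (x=4, y=0)
  L (left): (x=4, y=0) -> (x=3, y=0)
  R (right): (x=3, y=0) -> (x=4, y=0)
Final: (x=4, y=0)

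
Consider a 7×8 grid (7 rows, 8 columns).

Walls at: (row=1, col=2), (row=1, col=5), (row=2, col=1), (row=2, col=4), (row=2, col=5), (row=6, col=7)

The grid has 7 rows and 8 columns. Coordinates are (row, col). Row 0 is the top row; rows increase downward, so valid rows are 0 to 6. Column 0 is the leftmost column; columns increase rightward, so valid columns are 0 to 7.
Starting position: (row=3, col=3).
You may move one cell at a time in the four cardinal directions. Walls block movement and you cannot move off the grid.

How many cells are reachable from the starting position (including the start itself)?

Answer: Reachable cells: 50

Derivation:
BFS flood-fill from (row=3, col=3):
  Distance 0: (row=3, col=3)
  Distance 1: (row=2, col=3), (row=3, col=2), (row=3, col=4), (row=4, col=3)
  Distance 2: (row=1, col=3), (row=2, col=2), (row=3, col=1), (row=3, col=5), (row=4, col=2), (row=4, col=4), (row=5, col=3)
  Distance 3: (row=0, col=3), (row=1, col=4), (row=3, col=0), (row=3, col=6), (row=4, col=1), (row=4, col=5), (row=5, col=2), (row=5, col=4), (row=6, col=3)
  Distance 4: (row=0, col=2), (row=0, col=4), (row=2, col=0), (row=2, col=6), (row=3, col=7), (row=4, col=0), (row=4, col=6), (row=5, col=1), (row=5, col=5), (row=6, col=2), (row=6, col=4)
  Distance 5: (row=0, col=1), (row=0, col=5), (row=1, col=0), (row=1, col=6), (row=2, col=7), (row=4, col=7), (row=5, col=0), (row=5, col=6), (row=6, col=1), (row=6, col=5)
  Distance 6: (row=0, col=0), (row=0, col=6), (row=1, col=1), (row=1, col=7), (row=5, col=7), (row=6, col=0), (row=6, col=6)
  Distance 7: (row=0, col=7)
Total reachable: 50 (grid has 50 open cells total)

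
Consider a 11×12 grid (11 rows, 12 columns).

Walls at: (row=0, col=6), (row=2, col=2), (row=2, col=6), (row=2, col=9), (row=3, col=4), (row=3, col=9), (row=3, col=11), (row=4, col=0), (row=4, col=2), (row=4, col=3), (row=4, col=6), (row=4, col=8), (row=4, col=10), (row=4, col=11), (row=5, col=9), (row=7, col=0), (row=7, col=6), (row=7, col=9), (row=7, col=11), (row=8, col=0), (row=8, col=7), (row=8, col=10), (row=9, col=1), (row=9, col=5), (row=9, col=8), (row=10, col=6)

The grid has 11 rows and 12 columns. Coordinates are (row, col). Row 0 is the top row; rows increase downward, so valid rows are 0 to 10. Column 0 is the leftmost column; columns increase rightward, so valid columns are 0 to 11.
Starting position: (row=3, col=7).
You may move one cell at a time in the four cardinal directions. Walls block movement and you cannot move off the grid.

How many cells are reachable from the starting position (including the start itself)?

BFS flood-fill from (row=3, col=7):
  Distance 0: (row=3, col=7)
  Distance 1: (row=2, col=7), (row=3, col=6), (row=3, col=8), (row=4, col=7)
  Distance 2: (row=1, col=7), (row=2, col=8), (row=3, col=5), (row=5, col=7)
  Distance 3: (row=0, col=7), (row=1, col=6), (row=1, col=8), (row=2, col=5), (row=4, col=5), (row=5, col=6), (row=5, col=8), (row=6, col=7)
  Distance 4: (row=0, col=8), (row=1, col=5), (row=1, col=9), (row=2, col=4), (row=4, col=4), (row=5, col=5), (row=6, col=6), (row=6, col=8), (row=7, col=7)
  Distance 5: (row=0, col=5), (row=0, col=9), (row=1, col=4), (row=1, col=10), (row=2, col=3), (row=5, col=4), (row=6, col=5), (row=6, col=9), (row=7, col=8)
  Distance 6: (row=0, col=4), (row=0, col=10), (row=1, col=3), (row=1, col=11), (row=2, col=10), (row=3, col=3), (row=5, col=3), (row=6, col=4), (row=6, col=10), (row=7, col=5), (row=8, col=8)
  Distance 7: (row=0, col=3), (row=0, col=11), (row=1, col=2), (row=2, col=11), (row=3, col=2), (row=3, col=10), (row=5, col=2), (row=5, col=10), (row=6, col=3), (row=6, col=11), (row=7, col=4), (row=7, col=10), (row=8, col=5), (row=8, col=9)
  Distance 8: (row=0, col=2), (row=1, col=1), (row=3, col=1), (row=5, col=1), (row=5, col=11), (row=6, col=2), (row=7, col=3), (row=8, col=4), (row=8, col=6), (row=9, col=9)
  Distance 9: (row=0, col=1), (row=1, col=0), (row=2, col=1), (row=3, col=0), (row=4, col=1), (row=5, col=0), (row=6, col=1), (row=7, col=2), (row=8, col=3), (row=9, col=4), (row=9, col=6), (row=9, col=10), (row=10, col=9)
  Distance 10: (row=0, col=0), (row=2, col=0), (row=6, col=0), (row=7, col=1), (row=8, col=2), (row=9, col=3), (row=9, col=7), (row=9, col=11), (row=10, col=4), (row=10, col=8), (row=10, col=10)
  Distance 11: (row=8, col=1), (row=8, col=11), (row=9, col=2), (row=10, col=3), (row=10, col=5), (row=10, col=7), (row=10, col=11)
  Distance 12: (row=10, col=2)
  Distance 13: (row=10, col=1)
  Distance 14: (row=10, col=0)
  Distance 15: (row=9, col=0)
Total reachable: 105 (grid has 106 open cells total)

Answer: Reachable cells: 105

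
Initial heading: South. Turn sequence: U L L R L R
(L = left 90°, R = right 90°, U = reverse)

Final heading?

Answer: Final heading: West

Derivation:
Start: South
  U (U-turn (180°)) -> North
  L (left (90° counter-clockwise)) -> West
  L (left (90° counter-clockwise)) -> South
  R (right (90° clockwise)) -> West
  L (left (90° counter-clockwise)) -> South
  R (right (90° clockwise)) -> West
Final: West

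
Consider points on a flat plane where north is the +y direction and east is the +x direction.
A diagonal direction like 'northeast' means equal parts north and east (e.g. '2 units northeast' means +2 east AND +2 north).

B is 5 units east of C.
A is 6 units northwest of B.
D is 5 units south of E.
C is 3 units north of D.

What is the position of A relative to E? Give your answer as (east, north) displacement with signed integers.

Answer: A is at (east=-1, north=4) relative to E.

Derivation:
Place E at the origin (east=0, north=0).
  D is 5 units south of E: delta (east=+0, north=-5); D at (east=0, north=-5).
  C is 3 units north of D: delta (east=+0, north=+3); C at (east=0, north=-2).
  B is 5 units east of C: delta (east=+5, north=+0); B at (east=5, north=-2).
  A is 6 units northwest of B: delta (east=-6, north=+6); A at (east=-1, north=4).
Therefore A relative to E: (east=-1, north=4).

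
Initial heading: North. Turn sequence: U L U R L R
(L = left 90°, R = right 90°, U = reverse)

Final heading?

Answer: Final heading: North

Derivation:
Start: North
  U (U-turn (180°)) -> South
  L (left (90° counter-clockwise)) -> East
  U (U-turn (180°)) -> West
  R (right (90° clockwise)) -> North
  L (left (90° counter-clockwise)) -> West
  R (right (90° clockwise)) -> North
Final: North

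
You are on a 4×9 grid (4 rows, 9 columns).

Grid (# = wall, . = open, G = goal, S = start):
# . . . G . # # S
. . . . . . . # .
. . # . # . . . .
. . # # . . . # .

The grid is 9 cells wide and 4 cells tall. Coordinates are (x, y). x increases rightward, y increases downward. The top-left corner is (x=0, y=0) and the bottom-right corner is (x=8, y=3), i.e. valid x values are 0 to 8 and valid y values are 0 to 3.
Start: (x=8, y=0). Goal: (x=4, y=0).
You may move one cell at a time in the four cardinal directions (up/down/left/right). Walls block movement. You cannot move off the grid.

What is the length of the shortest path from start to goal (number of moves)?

Answer: Shortest path length: 8

Derivation:
BFS from (x=8, y=0) until reaching (x=4, y=0):
  Distance 0: (x=8, y=0)
  Distance 1: (x=8, y=1)
  Distance 2: (x=8, y=2)
  Distance 3: (x=7, y=2), (x=8, y=3)
  Distance 4: (x=6, y=2)
  Distance 5: (x=6, y=1), (x=5, y=2), (x=6, y=3)
  Distance 6: (x=5, y=1), (x=5, y=3)
  Distance 7: (x=5, y=0), (x=4, y=1), (x=4, y=3)
  Distance 8: (x=4, y=0), (x=3, y=1)  <- goal reached here
One shortest path (8 moves): (x=8, y=0) -> (x=8, y=1) -> (x=8, y=2) -> (x=7, y=2) -> (x=6, y=2) -> (x=5, y=2) -> (x=5, y=1) -> (x=4, y=1) -> (x=4, y=0)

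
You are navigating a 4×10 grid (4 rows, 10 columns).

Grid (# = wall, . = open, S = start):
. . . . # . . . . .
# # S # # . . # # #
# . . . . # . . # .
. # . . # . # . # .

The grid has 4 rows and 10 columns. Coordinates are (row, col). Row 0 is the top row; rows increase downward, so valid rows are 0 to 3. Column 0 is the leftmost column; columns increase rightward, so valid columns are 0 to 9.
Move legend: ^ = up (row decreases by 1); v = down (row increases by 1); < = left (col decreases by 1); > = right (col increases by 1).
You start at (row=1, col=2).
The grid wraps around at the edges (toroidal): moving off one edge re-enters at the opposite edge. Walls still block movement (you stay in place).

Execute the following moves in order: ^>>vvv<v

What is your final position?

Answer: Final position: (row=1, col=2)

Derivation:
Start: (row=1, col=2)
  ^ (up): (row=1, col=2) -> (row=0, col=2)
  > (right): (row=0, col=2) -> (row=0, col=3)
  > (right): blocked, stay at (row=0, col=3)
  [×3]v (down): blocked, stay at (row=0, col=3)
  < (left): (row=0, col=3) -> (row=0, col=2)
  v (down): (row=0, col=2) -> (row=1, col=2)
Final: (row=1, col=2)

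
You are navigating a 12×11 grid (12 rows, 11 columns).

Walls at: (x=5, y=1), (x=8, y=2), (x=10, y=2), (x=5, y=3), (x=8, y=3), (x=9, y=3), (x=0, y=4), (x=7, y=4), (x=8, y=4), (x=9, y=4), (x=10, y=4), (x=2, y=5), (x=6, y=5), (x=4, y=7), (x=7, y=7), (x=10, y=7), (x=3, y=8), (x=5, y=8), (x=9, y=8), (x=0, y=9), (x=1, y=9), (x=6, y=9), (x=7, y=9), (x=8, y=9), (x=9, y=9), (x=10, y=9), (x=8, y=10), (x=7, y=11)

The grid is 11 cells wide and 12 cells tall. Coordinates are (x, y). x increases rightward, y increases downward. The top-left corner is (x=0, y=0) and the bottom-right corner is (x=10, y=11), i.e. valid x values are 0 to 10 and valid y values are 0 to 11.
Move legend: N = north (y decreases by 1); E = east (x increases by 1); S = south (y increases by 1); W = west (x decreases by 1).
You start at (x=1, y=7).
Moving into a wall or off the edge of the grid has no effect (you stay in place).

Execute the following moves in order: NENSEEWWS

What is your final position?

Answer: Final position: (x=1, y=8)

Derivation:
Start: (x=1, y=7)
  N (north): (x=1, y=7) -> (x=1, y=6)
  E (east): (x=1, y=6) -> (x=2, y=6)
  N (north): blocked, stay at (x=2, y=6)
  S (south): (x=2, y=6) -> (x=2, y=7)
  E (east): (x=2, y=7) -> (x=3, y=7)
  E (east): blocked, stay at (x=3, y=7)
  W (west): (x=3, y=7) -> (x=2, y=7)
  W (west): (x=2, y=7) -> (x=1, y=7)
  S (south): (x=1, y=7) -> (x=1, y=8)
Final: (x=1, y=8)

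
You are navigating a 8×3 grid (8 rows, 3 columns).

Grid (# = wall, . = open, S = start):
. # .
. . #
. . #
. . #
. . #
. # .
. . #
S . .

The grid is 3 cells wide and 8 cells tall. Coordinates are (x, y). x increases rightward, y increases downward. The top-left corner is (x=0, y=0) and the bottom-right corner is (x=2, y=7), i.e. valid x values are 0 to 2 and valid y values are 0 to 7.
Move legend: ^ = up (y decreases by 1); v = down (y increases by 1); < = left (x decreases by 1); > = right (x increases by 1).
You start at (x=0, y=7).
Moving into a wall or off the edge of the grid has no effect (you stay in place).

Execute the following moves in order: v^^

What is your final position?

Answer: Final position: (x=0, y=5)

Derivation:
Start: (x=0, y=7)
  v (down): blocked, stay at (x=0, y=7)
  ^ (up): (x=0, y=7) -> (x=0, y=6)
  ^ (up): (x=0, y=6) -> (x=0, y=5)
Final: (x=0, y=5)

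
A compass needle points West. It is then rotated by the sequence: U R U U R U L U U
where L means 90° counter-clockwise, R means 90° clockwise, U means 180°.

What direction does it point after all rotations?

Start: West
  U (U-turn (180°)) -> East
  R (right (90° clockwise)) -> South
  U (U-turn (180°)) -> North
  U (U-turn (180°)) -> South
  R (right (90° clockwise)) -> West
  U (U-turn (180°)) -> East
  L (left (90° counter-clockwise)) -> North
  U (U-turn (180°)) -> South
  U (U-turn (180°)) -> North
Final: North

Answer: Final heading: North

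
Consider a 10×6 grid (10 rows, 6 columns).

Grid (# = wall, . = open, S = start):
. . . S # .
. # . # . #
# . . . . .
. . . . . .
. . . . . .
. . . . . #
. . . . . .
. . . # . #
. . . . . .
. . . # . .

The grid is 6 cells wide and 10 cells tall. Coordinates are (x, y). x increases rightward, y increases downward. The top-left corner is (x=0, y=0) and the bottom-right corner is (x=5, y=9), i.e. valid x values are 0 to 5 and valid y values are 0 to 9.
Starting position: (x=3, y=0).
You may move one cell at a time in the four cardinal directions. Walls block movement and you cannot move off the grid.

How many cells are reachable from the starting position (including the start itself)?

Answer: Reachable cells: 50

Derivation:
BFS flood-fill from (x=3, y=0):
  Distance 0: (x=3, y=0)
  Distance 1: (x=2, y=0)
  Distance 2: (x=1, y=0), (x=2, y=1)
  Distance 3: (x=0, y=0), (x=2, y=2)
  Distance 4: (x=0, y=1), (x=1, y=2), (x=3, y=2), (x=2, y=3)
  Distance 5: (x=4, y=2), (x=1, y=3), (x=3, y=3), (x=2, y=4)
  Distance 6: (x=4, y=1), (x=5, y=2), (x=0, y=3), (x=4, y=3), (x=1, y=4), (x=3, y=4), (x=2, y=5)
  Distance 7: (x=5, y=3), (x=0, y=4), (x=4, y=4), (x=1, y=5), (x=3, y=5), (x=2, y=6)
  Distance 8: (x=5, y=4), (x=0, y=5), (x=4, y=5), (x=1, y=6), (x=3, y=6), (x=2, y=7)
  Distance 9: (x=0, y=6), (x=4, y=6), (x=1, y=7), (x=2, y=8)
  Distance 10: (x=5, y=6), (x=0, y=7), (x=4, y=7), (x=1, y=8), (x=3, y=8), (x=2, y=9)
  Distance 11: (x=0, y=8), (x=4, y=8), (x=1, y=9)
  Distance 12: (x=5, y=8), (x=0, y=9), (x=4, y=9)
  Distance 13: (x=5, y=9)
Total reachable: 50 (grid has 51 open cells total)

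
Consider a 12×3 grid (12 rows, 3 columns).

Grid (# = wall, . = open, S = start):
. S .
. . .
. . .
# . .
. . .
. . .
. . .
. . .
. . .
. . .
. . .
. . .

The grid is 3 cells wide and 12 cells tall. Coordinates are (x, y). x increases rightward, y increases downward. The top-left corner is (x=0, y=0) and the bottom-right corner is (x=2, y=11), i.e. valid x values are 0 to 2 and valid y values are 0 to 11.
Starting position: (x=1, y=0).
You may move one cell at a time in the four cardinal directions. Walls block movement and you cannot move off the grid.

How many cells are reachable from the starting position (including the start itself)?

Answer: Reachable cells: 35

Derivation:
BFS flood-fill from (x=1, y=0):
  Distance 0: (x=1, y=0)
  Distance 1: (x=0, y=0), (x=2, y=0), (x=1, y=1)
  Distance 2: (x=0, y=1), (x=2, y=1), (x=1, y=2)
  Distance 3: (x=0, y=2), (x=2, y=2), (x=1, y=3)
  Distance 4: (x=2, y=3), (x=1, y=4)
  Distance 5: (x=0, y=4), (x=2, y=4), (x=1, y=5)
  Distance 6: (x=0, y=5), (x=2, y=5), (x=1, y=6)
  Distance 7: (x=0, y=6), (x=2, y=6), (x=1, y=7)
  Distance 8: (x=0, y=7), (x=2, y=7), (x=1, y=8)
  Distance 9: (x=0, y=8), (x=2, y=8), (x=1, y=9)
  Distance 10: (x=0, y=9), (x=2, y=9), (x=1, y=10)
  Distance 11: (x=0, y=10), (x=2, y=10), (x=1, y=11)
  Distance 12: (x=0, y=11), (x=2, y=11)
Total reachable: 35 (grid has 35 open cells total)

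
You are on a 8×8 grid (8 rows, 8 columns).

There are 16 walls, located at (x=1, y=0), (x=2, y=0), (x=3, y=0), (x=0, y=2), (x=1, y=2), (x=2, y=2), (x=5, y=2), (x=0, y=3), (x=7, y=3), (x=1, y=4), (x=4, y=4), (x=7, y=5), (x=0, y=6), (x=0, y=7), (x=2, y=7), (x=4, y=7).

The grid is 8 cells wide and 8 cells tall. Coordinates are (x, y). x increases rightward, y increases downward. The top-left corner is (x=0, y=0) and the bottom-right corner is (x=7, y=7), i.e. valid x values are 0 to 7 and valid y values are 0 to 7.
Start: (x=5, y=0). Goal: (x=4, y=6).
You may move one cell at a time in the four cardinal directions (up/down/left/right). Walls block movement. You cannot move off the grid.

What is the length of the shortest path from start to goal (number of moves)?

Answer: Shortest path length: 9

Derivation:
BFS from (x=5, y=0) until reaching (x=4, y=6):
  Distance 0: (x=5, y=0)
  Distance 1: (x=4, y=0), (x=6, y=0), (x=5, y=1)
  Distance 2: (x=7, y=0), (x=4, y=1), (x=6, y=1)
  Distance 3: (x=3, y=1), (x=7, y=1), (x=4, y=2), (x=6, y=2)
  Distance 4: (x=2, y=1), (x=3, y=2), (x=7, y=2), (x=4, y=3), (x=6, y=3)
  Distance 5: (x=1, y=1), (x=3, y=3), (x=5, y=3), (x=6, y=4)
  Distance 6: (x=0, y=1), (x=2, y=3), (x=3, y=4), (x=5, y=4), (x=7, y=4), (x=6, y=5)
  Distance 7: (x=0, y=0), (x=1, y=3), (x=2, y=4), (x=3, y=5), (x=5, y=5), (x=6, y=6)
  Distance 8: (x=2, y=5), (x=4, y=5), (x=3, y=6), (x=5, y=6), (x=7, y=6), (x=6, y=7)
  Distance 9: (x=1, y=5), (x=2, y=6), (x=4, y=6), (x=3, y=7), (x=5, y=7), (x=7, y=7)  <- goal reached here
One shortest path (9 moves): (x=5, y=0) -> (x=6, y=0) -> (x=6, y=1) -> (x=6, y=2) -> (x=6, y=3) -> (x=5, y=3) -> (x=5, y=4) -> (x=5, y=5) -> (x=4, y=5) -> (x=4, y=6)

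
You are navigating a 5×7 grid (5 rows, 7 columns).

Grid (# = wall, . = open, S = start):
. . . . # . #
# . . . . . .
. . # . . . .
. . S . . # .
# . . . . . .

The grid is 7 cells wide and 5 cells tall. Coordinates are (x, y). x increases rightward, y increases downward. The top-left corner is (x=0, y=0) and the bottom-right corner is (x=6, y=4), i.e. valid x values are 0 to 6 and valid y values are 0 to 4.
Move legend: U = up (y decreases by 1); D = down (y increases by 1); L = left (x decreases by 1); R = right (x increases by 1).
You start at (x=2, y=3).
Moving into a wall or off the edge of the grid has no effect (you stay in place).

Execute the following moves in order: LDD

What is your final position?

Answer: Final position: (x=1, y=4)

Derivation:
Start: (x=2, y=3)
  L (left): (x=2, y=3) -> (x=1, y=3)
  D (down): (x=1, y=3) -> (x=1, y=4)
  D (down): blocked, stay at (x=1, y=4)
Final: (x=1, y=4)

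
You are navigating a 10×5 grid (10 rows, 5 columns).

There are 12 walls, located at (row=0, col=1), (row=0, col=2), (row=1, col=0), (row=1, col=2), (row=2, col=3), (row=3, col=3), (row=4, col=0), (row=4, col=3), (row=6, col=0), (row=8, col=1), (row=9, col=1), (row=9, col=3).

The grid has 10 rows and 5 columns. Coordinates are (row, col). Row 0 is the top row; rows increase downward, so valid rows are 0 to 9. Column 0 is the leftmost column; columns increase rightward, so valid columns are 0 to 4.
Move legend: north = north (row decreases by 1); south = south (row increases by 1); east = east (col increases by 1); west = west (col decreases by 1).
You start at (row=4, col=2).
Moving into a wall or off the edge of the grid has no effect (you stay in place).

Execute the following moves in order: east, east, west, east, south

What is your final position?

Start: (row=4, col=2)
  east (east): blocked, stay at (row=4, col=2)
  east (east): blocked, stay at (row=4, col=2)
  west (west): (row=4, col=2) -> (row=4, col=1)
  east (east): (row=4, col=1) -> (row=4, col=2)
  south (south): (row=4, col=2) -> (row=5, col=2)
Final: (row=5, col=2)

Answer: Final position: (row=5, col=2)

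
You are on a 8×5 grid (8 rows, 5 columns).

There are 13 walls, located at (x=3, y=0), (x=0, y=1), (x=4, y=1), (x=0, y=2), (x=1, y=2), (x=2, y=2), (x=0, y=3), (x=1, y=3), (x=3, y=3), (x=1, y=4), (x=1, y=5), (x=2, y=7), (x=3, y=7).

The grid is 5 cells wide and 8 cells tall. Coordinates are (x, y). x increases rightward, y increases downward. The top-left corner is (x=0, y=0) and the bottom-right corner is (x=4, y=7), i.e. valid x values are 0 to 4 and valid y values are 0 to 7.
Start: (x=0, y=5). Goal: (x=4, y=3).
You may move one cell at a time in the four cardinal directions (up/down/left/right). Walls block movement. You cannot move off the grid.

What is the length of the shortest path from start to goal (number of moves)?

Answer: Shortest path length: 8

Derivation:
BFS from (x=0, y=5) until reaching (x=4, y=3):
  Distance 0: (x=0, y=5)
  Distance 1: (x=0, y=4), (x=0, y=6)
  Distance 2: (x=1, y=6), (x=0, y=7)
  Distance 3: (x=2, y=6), (x=1, y=7)
  Distance 4: (x=2, y=5), (x=3, y=6)
  Distance 5: (x=2, y=4), (x=3, y=5), (x=4, y=6)
  Distance 6: (x=2, y=3), (x=3, y=4), (x=4, y=5), (x=4, y=7)
  Distance 7: (x=4, y=4)
  Distance 8: (x=4, y=3)  <- goal reached here
One shortest path (8 moves): (x=0, y=5) -> (x=0, y=6) -> (x=1, y=6) -> (x=2, y=6) -> (x=3, y=6) -> (x=4, y=6) -> (x=4, y=5) -> (x=4, y=4) -> (x=4, y=3)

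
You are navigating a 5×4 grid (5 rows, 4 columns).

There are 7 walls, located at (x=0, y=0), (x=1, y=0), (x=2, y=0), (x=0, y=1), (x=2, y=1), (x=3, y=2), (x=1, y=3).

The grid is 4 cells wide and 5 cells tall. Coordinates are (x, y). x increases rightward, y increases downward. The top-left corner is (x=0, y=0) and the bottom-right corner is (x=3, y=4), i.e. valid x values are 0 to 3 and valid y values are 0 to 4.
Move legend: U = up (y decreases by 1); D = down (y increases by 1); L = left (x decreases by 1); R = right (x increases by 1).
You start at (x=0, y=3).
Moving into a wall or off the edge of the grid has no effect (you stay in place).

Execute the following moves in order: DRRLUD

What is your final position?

Start: (x=0, y=3)
  D (down): (x=0, y=3) -> (x=0, y=4)
  R (right): (x=0, y=4) -> (x=1, y=4)
  R (right): (x=1, y=4) -> (x=2, y=4)
  L (left): (x=2, y=4) -> (x=1, y=4)
  U (up): blocked, stay at (x=1, y=4)
  D (down): blocked, stay at (x=1, y=4)
Final: (x=1, y=4)

Answer: Final position: (x=1, y=4)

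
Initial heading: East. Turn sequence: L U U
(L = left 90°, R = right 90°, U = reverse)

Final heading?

Answer: Final heading: North

Derivation:
Start: East
  L (left (90° counter-clockwise)) -> North
  U (U-turn (180°)) -> South
  U (U-turn (180°)) -> North
Final: North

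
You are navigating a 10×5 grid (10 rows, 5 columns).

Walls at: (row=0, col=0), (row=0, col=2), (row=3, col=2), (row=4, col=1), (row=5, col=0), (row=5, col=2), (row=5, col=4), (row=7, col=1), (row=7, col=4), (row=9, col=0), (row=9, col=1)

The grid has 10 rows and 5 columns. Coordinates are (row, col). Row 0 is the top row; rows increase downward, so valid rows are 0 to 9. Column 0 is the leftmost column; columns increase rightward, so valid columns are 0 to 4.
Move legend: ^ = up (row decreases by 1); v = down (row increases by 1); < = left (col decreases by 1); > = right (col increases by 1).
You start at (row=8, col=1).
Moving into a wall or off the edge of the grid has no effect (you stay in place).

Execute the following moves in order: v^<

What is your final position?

Answer: Final position: (row=8, col=0)

Derivation:
Start: (row=8, col=1)
  v (down): blocked, stay at (row=8, col=1)
  ^ (up): blocked, stay at (row=8, col=1)
  < (left): (row=8, col=1) -> (row=8, col=0)
Final: (row=8, col=0)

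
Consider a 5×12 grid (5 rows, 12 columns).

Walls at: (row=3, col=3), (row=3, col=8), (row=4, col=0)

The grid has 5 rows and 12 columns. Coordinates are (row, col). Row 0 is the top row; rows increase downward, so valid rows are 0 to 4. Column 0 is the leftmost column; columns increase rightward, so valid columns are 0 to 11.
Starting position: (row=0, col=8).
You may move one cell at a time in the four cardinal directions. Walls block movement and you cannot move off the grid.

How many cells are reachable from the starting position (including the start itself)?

BFS flood-fill from (row=0, col=8):
  Distance 0: (row=0, col=8)
  Distance 1: (row=0, col=7), (row=0, col=9), (row=1, col=8)
  Distance 2: (row=0, col=6), (row=0, col=10), (row=1, col=7), (row=1, col=9), (row=2, col=8)
  Distance 3: (row=0, col=5), (row=0, col=11), (row=1, col=6), (row=1, col=10), (row=2, col=7), (row=2, col=9)
  Distance 4: (row=0, col=4), (row=1, col=5), (row=1, col=11), (row=2, col=6), (row=2, col=10), (row=3, col=7), (row=3, col=9)
  Distance 5: (row=0, col=3), (row=1, col=4), (row=2, col=5), (row=2, col=11), (row=3, col=6), (row=3, col=10), (row=4, col=7), (row=4, col=9)
  Distance 6: (row=0, col=2), (row=1, col=3), (row=2, col=4), (row=3, col=5), (row=3, col=11), (row=4, col=6), (row=4, col=8), (row=4, col=10)
  Distance 7: (row=0, col=1), (row=1, col=2), (row=2, col=3), (row=3, col=4), (row=4, col=5), (row=4, col=11)
  Distance 8: (row=0, col=0), (row=1, col=1), (row=2, col=2), (row=4, col=4)
  Distance 9: (row=1, col=0), (row=2, col=1), (row=3, col=2), (row=4, col=3)
  Distance 10: (row=2, col=0), (row=3, col=1), (row=4, col=2)
  Distance 11: (row=3, col=0), (row=4, col=1)
Total reachable: 57 (grid has 57 open cells total)

Answer: Reachable cells: 57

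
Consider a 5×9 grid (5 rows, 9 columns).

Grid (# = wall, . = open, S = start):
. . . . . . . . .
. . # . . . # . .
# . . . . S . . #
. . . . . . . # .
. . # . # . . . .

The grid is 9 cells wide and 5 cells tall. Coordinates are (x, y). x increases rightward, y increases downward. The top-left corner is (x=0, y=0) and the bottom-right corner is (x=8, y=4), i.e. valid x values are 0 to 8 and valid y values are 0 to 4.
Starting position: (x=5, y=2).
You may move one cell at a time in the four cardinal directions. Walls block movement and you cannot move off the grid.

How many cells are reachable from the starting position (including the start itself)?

BFS flood-fill from (x=5, y=2):
  Distance 0: (x=5, y=2)
  Distance 1: (x=5, y=1), (x=4, y=2), (x=6, y=2), (x=5, y=3)
  Distance 2: (x=5, y=0), (x=4, y=1), (x=3, y=2), (x=7, y=2), (x=4, y=3), (x=6, y=3), (x=5, y=4)
  Distance 3: (x=4, y=0), (x=6, y=0), (x=3, y=1), (x=7, y=1), (x=2, y=2), (x=3, y=3), (x=6, y=4)
  Distance 4: (x=3, y=0), (x=7, y=0), (x=8, y=1), (x=1, y=2), (x=2, y=3), (x=3, y=4), (x=7, y=4)
  Distance 5: (x=2, y=0), (x=8, y=0), (x=1, y=1), (x=1, y=3), (x=8, y=4)
  Distance 6: (x=1, y=0), (x=0, y=1), (x=0, y=3), (x=8, y=3), (x=1, y=4)
  Distance 7: (x=0, y=0), (x=0, y=4)
Total reachable: 38 (grid has 38 open cells total)

Answer: Reachable cells: 38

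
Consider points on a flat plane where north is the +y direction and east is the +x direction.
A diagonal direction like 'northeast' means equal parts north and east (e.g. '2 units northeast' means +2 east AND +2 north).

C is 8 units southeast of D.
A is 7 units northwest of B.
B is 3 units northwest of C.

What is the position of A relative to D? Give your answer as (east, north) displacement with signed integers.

Answer: A is at (east=-2, north=2) relative to D.

Derivation:
Place D at the origin (east=0, north=0).
  C is 8 units southeast of D: delta (east=+8, north=-8); C at (east=8, north=-8).
  B is 3 units northwest of C: delta (east=-3, north=+3); B at (east=5, north=-5).
  A is 7 units northwest of B: delta (east=-7, north=+7); A at (east=-2, north=2).
Therefore A relative to D: (east=-2, north=2).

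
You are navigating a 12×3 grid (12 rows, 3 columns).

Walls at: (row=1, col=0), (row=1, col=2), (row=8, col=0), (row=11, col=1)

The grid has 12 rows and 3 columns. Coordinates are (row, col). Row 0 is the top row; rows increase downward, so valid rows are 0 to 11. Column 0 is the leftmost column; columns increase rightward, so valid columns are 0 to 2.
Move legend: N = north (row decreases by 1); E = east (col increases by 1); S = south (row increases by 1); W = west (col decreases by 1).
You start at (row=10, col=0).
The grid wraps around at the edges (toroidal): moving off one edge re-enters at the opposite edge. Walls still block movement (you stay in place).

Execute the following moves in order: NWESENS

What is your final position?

Start: (row=10, col=0)
  N (north): (row=10, col=0) -> (row=9, col=0)
  W (west): (row=9, col=0) -> (row=9, col=2)
  E (east): (row=9, col=2) -> (row=9, col=0)
  S (south): (row=9, col=0) -> (row=10, col=0)
  E (east): (row=10, col=0) -> (row=10, col=1)
  N (north): (row=10, col=1) -> (row=9, col=1)
  S (south): (row=9, col=1) -> (row=10, col=1)
Final: (row=10, col=1)

Answer: Final position: (row=10, col=1)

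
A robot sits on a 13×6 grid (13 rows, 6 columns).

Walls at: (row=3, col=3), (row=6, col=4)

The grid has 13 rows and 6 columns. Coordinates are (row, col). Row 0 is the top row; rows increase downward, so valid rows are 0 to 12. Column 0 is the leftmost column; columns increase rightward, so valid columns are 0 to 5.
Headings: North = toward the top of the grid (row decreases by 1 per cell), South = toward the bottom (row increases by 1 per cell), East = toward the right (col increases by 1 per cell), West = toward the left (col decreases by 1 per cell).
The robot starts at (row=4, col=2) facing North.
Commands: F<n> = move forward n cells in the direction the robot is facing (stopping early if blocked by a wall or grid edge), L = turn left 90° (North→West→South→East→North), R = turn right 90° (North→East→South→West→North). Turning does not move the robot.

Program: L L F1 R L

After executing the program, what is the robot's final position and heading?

Start: (row=4, col=2), facing North
  L: turn left, now facing West
  L: turn left, now facing South
  F1: move forward 1, now at (row=5, col=2)
  R: turn right, now facing West
  L: turn left, now facing South
Final: (row=5, col=2), facing South

Answer: Final position: (row=5, col=2), facing South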